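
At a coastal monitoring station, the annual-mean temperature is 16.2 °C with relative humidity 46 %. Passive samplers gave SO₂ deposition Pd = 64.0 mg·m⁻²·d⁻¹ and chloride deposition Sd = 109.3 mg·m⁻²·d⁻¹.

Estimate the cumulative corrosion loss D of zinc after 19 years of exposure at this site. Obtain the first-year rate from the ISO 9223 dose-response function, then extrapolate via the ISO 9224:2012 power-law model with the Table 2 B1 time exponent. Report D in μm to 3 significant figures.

zinc: f(T) = -0.071·(T−10) [T>10 °C] = -0.4402
  SO₂ term: 0.0129·64.0^0.44·exp(0.046·46-0.4402) = 0.4296
  Sd branch = 0.0175·Sd^0.57·e^(0.008·RH+0.085·T) = 1.455 μm/a
  sum: 0.4296 + 1.455 → r_corr = 1.885 μm/a
Long-term exponent b (ISO 9224 Table 2, B1) = 0.813
  D(19) = 1.885 × 19^0.813 = 1.885 × 10.96 = 20.65 μm

D(19) = 20.6 μm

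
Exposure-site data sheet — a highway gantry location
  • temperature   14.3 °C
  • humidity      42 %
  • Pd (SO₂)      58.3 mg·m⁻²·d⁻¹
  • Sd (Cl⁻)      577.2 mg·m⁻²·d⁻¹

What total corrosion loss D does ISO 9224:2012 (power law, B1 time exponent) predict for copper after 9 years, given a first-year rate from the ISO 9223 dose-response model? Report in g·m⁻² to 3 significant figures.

copper: T>10 °C ⇒ hinge -0.080·(14.3−10) = -0.3440
  sulphur-dioxide contribution → 0.1289 μm/a
  chloride contribution → 0.5215 μm/a
  ⇒ r_corr(copper) = 0.6504 μm/a
Power-law: D(9) = r_corr · 9^0.667
  D(9) = 0.6504 × 9^0.667 = 0.6504 × 4.33 = 2.816 μm
  Mass loss = 2.816 μm × 8.96 g/cm³ = 25.23 g·m⁻²

D(9) = 25.2 g·m⁻²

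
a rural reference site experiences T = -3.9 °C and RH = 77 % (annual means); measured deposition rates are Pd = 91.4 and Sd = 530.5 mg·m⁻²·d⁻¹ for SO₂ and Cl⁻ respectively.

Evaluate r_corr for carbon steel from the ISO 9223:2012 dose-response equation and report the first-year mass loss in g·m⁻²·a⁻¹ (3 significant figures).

r_corr = 509 g·m⁻²·a⁻¹

carbon steel: temperature factor f = +0.150·(-13.9) = -2.0850
  SO₂ term: 1.77·91.4^0.52·exp(0.02·77-2.0850) = 10.74
  Sd branch = 0.102·Sd^0.62·e^(0.033·RH+0.04·T) = 54.16 μm/a
  r_corr = 10.74 + 54.16 = 64.9 μm/a
Convert to mass loss: 64.9 μm/a × 7.85 g/cm³ = 509.5 g·m⁻²·a⁻¹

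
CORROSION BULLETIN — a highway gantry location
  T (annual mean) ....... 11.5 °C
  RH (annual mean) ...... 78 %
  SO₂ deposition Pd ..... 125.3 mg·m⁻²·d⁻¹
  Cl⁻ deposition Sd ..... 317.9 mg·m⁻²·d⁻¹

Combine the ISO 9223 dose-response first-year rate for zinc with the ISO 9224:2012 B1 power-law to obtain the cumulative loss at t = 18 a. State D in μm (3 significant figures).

D(18) = 61.1 μm

zinc: T>10 °C ⇒ hinge -0.071·(11.5−10) = -0.1065
  sulphur-dioxide contribution → 3.513 μm/a
  chloride contribution → 2.317 μm/a
  ⇒ r_corr(zinc) = 5.83 μm/a
Long-term exponent b (ISO 9224 Table 2, B1) = 0.813
  D(18) = 5.83 × 18^0.813 = 5.83 × 10.48 = 61.12 μm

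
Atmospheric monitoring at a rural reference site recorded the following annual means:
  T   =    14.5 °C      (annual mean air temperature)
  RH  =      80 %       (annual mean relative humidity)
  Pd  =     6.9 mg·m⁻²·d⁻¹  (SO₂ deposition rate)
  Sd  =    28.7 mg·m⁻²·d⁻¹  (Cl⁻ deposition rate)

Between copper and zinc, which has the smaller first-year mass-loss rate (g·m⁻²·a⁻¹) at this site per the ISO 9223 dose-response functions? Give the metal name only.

zinc

copper: f(T) = -0.080·(T−10) [T>10 °C] = -0.3600
  sulphur-dioxide contribution → 0.6853 μm/a
  chloride contribution → 0.9198 μm/a
  total first-year rate 1.605 μm/a
  mass loss = 1.605 μm/a × 8.96 g/cm³ = 14.38 g·m⁻²·a⁻¹
zinc: f(T) = -0.071·(T−10) [T>10 °C] = -0.3195
  sulphur-dioxide contribution → 0.8692 μm/a
  chloride contribution → 0.7713 μm/a
  total first-year rate 1.641 μm/a
  mass loss = 1.641 μm/a × 7.14 g/cm³ = 11.71 g·m⁻²·a⁻¹
Ordering by g·m⁻²·a⁻¹: copper (14.4) > zinc (11.7)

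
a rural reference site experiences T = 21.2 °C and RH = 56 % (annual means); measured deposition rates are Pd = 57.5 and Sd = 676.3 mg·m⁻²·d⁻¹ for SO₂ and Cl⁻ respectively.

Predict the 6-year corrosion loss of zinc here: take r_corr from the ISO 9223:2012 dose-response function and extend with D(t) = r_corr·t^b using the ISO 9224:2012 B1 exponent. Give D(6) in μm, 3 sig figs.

zinc: temperature factor f = -0.071·(11.2) = -0.7952
  SO₂ term: 0.0129·57.5^0.44·exp(0.046·56-0.7952) = 0.4552
  Sd branch = 0.0175·Sd^0.57·e^(0.008·RH+0.085·T) = 6.814 μm/a
  sum: 0.4552 + 6.814 → r_corr = 7.269 μm/a
Long-term exponent b (ISO 9224 Table 2, B1) = 0.813
  D(6) = 7.269 × 6^0.813 = 7.269 × 4.292 = 31.2 μm

D(6) = 31.2 μm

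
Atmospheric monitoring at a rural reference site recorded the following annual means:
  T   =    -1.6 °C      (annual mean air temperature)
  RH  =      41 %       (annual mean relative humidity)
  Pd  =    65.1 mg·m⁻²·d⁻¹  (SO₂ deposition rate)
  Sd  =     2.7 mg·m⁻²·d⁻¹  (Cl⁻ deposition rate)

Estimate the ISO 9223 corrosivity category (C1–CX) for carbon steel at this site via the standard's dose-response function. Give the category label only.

C2

carbon steel: f(T) = +0.150·(T−10) [T≤10 °C] = -1.7400
  SO₂ term: 1.77·65.1^0.52·exp(0.02·41-1.7400) = 6.187
  Sd branch = 0.102·Sd^0.62·e^(0.033·RH+0.04·T) = 0.6853 μm/a
  r_corr = 6.187 + 0.6853 = 6.872 μm/a
Category bounds: 1.3…25 μm/a bracket r_corr ⇒ C2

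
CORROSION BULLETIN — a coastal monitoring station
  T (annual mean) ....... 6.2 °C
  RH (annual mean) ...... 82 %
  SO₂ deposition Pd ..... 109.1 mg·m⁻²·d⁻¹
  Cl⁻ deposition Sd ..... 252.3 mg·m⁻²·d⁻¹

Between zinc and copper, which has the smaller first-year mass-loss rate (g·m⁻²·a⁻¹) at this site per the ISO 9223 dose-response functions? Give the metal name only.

copper

zinc: f(T) = +0.038·(T−10) [T≤10 °C] = -0.1444
  Pd branch = 0.0129·Pd^0.44·e^(0.046·RH+f) = 3.825 μm/a
  Sd branch = 0.0175·Sd^0.57·e^(0.008·RH+0.085·T) = 1.336 μm/a
  sum: 3.825 + 1.336 → r_corr = 5.162 μm/a
  mass loss = 5.162 μm/a × 7.14 g/cm³ = 36.85 g·m⁻²·a⁻¹
copper: T≤10 °C ⇒ hinge +0.126·(6.2−10) = -0.4788
  SO₂ term: 0.0053·109.1^0.26·exp(0.059·82-0.4788) = 1.404
  Cl⁻ term: 0.01025·252.3^0.27·exp(0.036·82+0.049·6.2) = 1.184
  r_corr = 1.404 + 1.184 = 2.587 μm/a
  mass loss = 2.587 μm/a × 8.96 g/cm³ = 23.18 g·m⁻²·a⁻¹
Ordering by g·m⁻²·a⁻¹: zinc (36.9) > copper (23.2)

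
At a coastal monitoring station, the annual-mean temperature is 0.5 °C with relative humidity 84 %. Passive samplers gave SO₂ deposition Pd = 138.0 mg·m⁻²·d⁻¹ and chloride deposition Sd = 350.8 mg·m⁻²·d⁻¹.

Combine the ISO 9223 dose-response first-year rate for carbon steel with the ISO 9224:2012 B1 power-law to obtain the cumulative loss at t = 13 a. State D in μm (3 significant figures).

carbon steel: f(T) = +0.150·(T−10) [T≤10 °C] = -1.4250
  sulphur-dioxide contribution → 29.61 μm/a
  chloride contribution → 62.96 μm/a
  ⇒ r_corr(carbon steel) = 92.57 μm/a
Long-term exponent b (ISO 9224 Table 2, B1) = 0.523
  D(13) = 92.57 × 13^0.523 = 92.57 × 3.825 = 354.1 μm

D(13) = 354 μm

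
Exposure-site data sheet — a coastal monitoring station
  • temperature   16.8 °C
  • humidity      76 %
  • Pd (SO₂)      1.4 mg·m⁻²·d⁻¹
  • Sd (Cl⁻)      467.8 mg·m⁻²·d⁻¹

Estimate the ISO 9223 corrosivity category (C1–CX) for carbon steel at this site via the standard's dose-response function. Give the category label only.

C5

carbon steel: temperature factor f = -0.054·(6.8) = -0.3672
  sulphur-dioxide contribution → 6.678 μm/a
  chloride contribution → 110.9 μm/a
  ⇒ r_corr(carbon steel) = 117.6 μm/a
ISO 9223 Table 2 (carbon steel): 80 < 118 ≤ 200 μm/a ⇒ C5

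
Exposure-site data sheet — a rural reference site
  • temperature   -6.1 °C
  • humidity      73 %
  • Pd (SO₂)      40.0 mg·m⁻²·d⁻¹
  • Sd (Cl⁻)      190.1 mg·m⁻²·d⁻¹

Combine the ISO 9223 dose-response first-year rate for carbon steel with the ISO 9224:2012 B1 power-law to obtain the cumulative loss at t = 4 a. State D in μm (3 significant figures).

carbon steel: T≤10 °C ⇒ hinge +0.150·(-6.1−10) = -2.4150
  sulphur-dioxide contribution → 4.638 μm/a
  chloride contribution → 23 μm/a
  ⇒ r_corr(carbon steel) = 27.64 μm/a
ISO 9224: D(t) = r_corr · t^b with b = 0.523 (carbon steel, B1)
  D(4) = 27.64 × 4^0.523 = 27.64 × 2.065 = 57.08 μm

D(4) = 57.1 μm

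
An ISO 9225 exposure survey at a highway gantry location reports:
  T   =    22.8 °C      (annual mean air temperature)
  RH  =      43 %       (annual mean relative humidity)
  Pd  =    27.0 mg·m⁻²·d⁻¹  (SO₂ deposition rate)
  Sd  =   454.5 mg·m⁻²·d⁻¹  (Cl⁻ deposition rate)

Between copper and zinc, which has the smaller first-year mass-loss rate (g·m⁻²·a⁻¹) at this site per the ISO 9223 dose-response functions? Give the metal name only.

copper: T>10 °C ⇒ hinge -0.080·(22.8−10) = -1.0240
  SO₂ term: 0.0053·27.0^0.26·exp(0.059·43-1.0240) = 0.05669
  Cl⁻ term: 0.01025·454.5^0.27·exp(0.036·43+0.049·22.8) = 0.7687
  r_corr = 0.05669 + 0.7687 = 0.8254 μm/a
  mass loss = 0.8254 μm/a × 8.96 g/cm³ = 7.395 g·m⁻²·a⁻¹
zinc: temperature factor f = -0.071·(12.8) = -0.9088
  Pd branch = 0.0129·Pd^0.44·e^(0.046·RH+f) = 0.1602 μm/a
  Sd branch = 0.0175·Sd^0.57·e^(0.008·RH+0.085·T) = 5.609 μm/a
  sum: 0.1602 + 5.609 → r_corr = 5.769 μm/a
  mass loss = 5.769 μm/a × 7.14 g/cm³ = 41.19 g·m⁻²·a⁻¹
Ordering by g·m⁻²·a⁻¹: zinc (41.2) > copper (7.4)

copper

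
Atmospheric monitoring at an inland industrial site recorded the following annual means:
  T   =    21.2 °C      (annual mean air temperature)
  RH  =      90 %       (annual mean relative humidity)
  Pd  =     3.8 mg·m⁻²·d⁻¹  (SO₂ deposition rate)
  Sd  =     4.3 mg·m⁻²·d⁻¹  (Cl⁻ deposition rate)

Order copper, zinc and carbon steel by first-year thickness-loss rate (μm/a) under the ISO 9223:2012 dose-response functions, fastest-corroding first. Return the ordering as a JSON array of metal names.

copper: T>10 °C ⇒ hinge -0.080·(21.2−10) = -0.8960
  Pd branch = 0.0053·Pd^0.26·e^(0.059·RH+f) = 0.6194 μm/a
  Sd branch = 0.01025·Sd^0.27·e^(0.036·RH+0.049·T) = 1.097 μm/a
  sum: 0.6194 + 1.097 → r_corr = 1.716 μm/a
zinc: temperature factor f = -0.071·(11.2) = -0.7952
  SO₂ term: 0.0129·3.8^0.44·exp(0.046·90-0.7952) = 0.6581
  Sd branch = 0.0175·Sd^0.57·e^(0.008·RH+0.085·T) = 0.5005 μm/a
  sum: 0.6581 + 0.5005 → r_corr = 1.159 μm/a
carbon steel: f(T) = -0.054·(T−10) [T>10 °C] = -0.6048
  SO₂ term: 1.77·3.8^0.52·exp(0.02·90-0.6048) = 11.71
  Sd branch = 0.102·Sd^0.62·e^(0.033·RH+0.04·T) = 11.47 μm/a
  sum: 11.71 + 11.47 → r_corr = 23.18 μm/a
Ordering by μm/a: carbon steel (23.2) > copper (1.72) > zinc (1.16)

["carbon steel", "copper", "zinc"]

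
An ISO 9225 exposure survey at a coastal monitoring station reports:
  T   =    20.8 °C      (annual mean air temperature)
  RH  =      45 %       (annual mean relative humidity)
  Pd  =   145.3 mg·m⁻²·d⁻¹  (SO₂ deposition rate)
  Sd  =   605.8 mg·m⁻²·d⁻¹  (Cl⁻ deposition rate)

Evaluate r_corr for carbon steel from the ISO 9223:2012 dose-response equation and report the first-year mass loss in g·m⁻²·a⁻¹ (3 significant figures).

r_corr = 685 g·m⁻²·a⁻¹

carbon steel: f(T) = -0.054·(T−10) [T>10 °C] = -0.5832
  SO₂ term: 1.77·145.3^0.52·exp(0.02·45-0.5832) = 32.35
  Sd branch = 0.102·Sd^0.62·e^(0.033·RH+0.04·T) = 54.94 μm/a
  r_corr = 32.35 + 54.94 = 87.3 μm/a
Convert to mass loss: 87.3 μm/a × 7.85 g/cm³ = 685.3 g·m⁻²·a⁻¹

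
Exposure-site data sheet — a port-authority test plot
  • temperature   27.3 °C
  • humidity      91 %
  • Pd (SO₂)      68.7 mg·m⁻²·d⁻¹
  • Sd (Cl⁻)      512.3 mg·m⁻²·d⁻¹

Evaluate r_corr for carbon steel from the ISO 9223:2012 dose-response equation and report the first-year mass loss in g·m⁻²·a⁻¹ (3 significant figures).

r_corr = 2.60e+03 g·m⁻²·a⁻¹

carbon steel: temperature factor f = -0.054·(17.3) = -0.9342
  SO₂ term: 1.77·68.7^0.52·exp(0.02·91-0.9342) = 38.72
  Cl⁻ term: 0.102·512.3^0.62·exp(0.033·91+0.04·27.3) = 293
  sum: 38.72 + 293 → r_corr = 331.8 μm/a
Convert to mass loss: 331.8 μm/a × 7.85 g/cm³ = 2604 g·m⁻²·a⁻¹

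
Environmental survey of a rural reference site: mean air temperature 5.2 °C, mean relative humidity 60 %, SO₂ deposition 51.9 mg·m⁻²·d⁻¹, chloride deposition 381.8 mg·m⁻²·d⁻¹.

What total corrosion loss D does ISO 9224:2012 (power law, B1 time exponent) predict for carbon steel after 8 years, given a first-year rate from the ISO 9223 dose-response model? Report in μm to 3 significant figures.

D(8) = 174 μm

carbon steel: f(T) = +0.150·(T−10) [T≤10 °C] = -0.7200
  Pd branch = 1.77·Pd^0.52·e^(0.02·RH+f) = 22.3 μm/a
  Sd branch = 0.102·Sd^0.62·e^(0.033·RH+0.04·T) = 36.27 μm/a
  sum: 22.3 + 36.27 → r_corr = 58.57 μm/a
Long-term exponent b (ISO 9224 Table 2, B1) = 0.523
  D(8) = 58.57 × 8^0.523 = 58.57 × 2.967 = 173.8 μm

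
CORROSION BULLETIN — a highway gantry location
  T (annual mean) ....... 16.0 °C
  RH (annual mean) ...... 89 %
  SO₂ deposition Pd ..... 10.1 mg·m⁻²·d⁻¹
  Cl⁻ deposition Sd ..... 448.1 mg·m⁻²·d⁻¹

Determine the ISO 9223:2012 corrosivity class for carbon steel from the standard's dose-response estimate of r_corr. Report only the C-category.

C5

carbon steel: T>10 °C ⇒ hinge -0.054·(16.0−10) = -0.3240
  sulphur-dioxide contribution → 25.27 μm/a
  chloride contribution → 160.7 μm/a
  total first-year rate 185.9 μm/a
Category bounds: 80…200 μm/a bracket r_corr ⇒ C5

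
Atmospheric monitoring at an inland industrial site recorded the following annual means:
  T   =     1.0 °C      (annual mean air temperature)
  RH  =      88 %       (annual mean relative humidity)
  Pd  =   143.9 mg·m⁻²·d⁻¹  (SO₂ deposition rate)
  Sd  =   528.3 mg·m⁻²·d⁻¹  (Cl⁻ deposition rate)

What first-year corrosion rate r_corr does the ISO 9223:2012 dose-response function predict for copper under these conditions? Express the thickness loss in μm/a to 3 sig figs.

r_corr = 2.51 μm/a

copper: T≤10 °C ⇒ hinge +0.126·(1.0−10) = -1.1340
  sulphur-dioxide contribution → 1.116 μm/a
  chloride contribution → 1.39 μm/a
  ⇒ r_corr(copper) = 2.506 μm/a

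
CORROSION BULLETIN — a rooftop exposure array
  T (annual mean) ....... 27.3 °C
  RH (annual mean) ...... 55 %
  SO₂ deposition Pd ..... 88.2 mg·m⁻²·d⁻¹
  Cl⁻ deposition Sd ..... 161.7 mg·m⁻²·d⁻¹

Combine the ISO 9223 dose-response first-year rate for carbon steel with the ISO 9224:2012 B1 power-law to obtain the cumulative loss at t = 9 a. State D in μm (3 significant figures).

carbon steel: temperature factor f = -0.054·(17.3) = -0.9342
  SO₂ term: 1.77·88.2^0.52·exp(0.02·55-0.9342) = 21.46
  Cl⁻ term: 0.102·161.7^0.62·exp(0.033·55+0.04·27.3) = 43.7
  r_corr = 21.46 + 43.7 = 65.16 μm/a
ISO 9224: D(t) = r_corr · t^b with b = 0.523 (carbon steel, B1)
  D(9) = 65.16 × 9^0.523 = 65.16 × 3.156 = 205.6 μm

D(9) = 206 μm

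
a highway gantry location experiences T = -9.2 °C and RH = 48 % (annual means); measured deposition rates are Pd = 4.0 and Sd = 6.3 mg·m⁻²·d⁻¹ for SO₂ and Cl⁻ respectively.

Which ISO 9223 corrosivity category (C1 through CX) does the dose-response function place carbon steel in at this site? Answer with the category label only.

C2

carbon steel: f(T) = +0.150·(T−10) [T≤10 °C] = -2.8800
  Pd branch = 1.77·Pd^0.52·e^(0.02·RH+f) = 0.5336 μm/a
  Cl⁻ term: 0.102·6.3^0.62·exp(0.033·48+0.04·-9.2) = 1.077
  r_corr = 0.5336 + 1.077 = 1.611 μm/a
Category bounds: 1.3…25 μm/a bracket r_corr ⇒ C2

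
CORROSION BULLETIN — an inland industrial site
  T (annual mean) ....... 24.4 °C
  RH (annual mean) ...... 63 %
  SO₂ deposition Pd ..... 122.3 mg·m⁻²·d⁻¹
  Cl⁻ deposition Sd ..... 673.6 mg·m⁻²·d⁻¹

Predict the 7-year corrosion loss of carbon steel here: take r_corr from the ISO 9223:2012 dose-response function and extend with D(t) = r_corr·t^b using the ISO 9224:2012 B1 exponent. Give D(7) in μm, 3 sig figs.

carbon steel: f(T) = -0.054·(T−10) [T>10 °C] = -0.7776
  Pd branch = 1.77·Pd^0.52·e^(0.02·RH+f) = 34.91 μm/a
  Sd branch = 0.102·Sd^0.62·e^(0.033·RH+0.04·T) = 122.7 μm/a
  sum: 34.91 + 122.7 → r_corr = 157.6 μm/a
Power-law: D(7) = r_corr · 7^0.523
  D(7) = 157.6 × 7^0.523 = 157.6 × 2.767 = 436.2 μm

D(7) = 436 μm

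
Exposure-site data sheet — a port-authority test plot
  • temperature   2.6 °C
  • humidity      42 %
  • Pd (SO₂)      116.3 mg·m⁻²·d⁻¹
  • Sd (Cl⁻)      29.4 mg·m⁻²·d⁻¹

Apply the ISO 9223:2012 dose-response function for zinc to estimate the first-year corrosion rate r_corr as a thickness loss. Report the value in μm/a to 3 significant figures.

r_corr = 0.755 μm/a

zinc: f(T) = +0.038·(T−10) [T≤10 °C] = -0.2812
  sulphur-dioxide contribution → 0.545 μm/a
  chloride contribution → 0.2098 μm/a
  total first-year rate 0.7548 μm/a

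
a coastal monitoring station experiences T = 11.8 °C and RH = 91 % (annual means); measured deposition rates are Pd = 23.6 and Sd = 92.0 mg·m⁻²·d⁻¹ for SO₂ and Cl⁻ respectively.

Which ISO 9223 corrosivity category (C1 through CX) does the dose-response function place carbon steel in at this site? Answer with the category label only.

C5

carbon steel: f(T) = -0.054·(T−10) [T>10 °C] = -0.0972
  Pd branch = 1.77·Pd^0.52·e^(0.02·RH+f) = 51.3 μm/a
  Sd branch = 0.102·Sd^0.62·e^(0.033·RH+0.04·T) = 54.37 μm/a
  r_corr = 51.3 + 54.37 = 105.7 μm/a
Category bounds: 80…200 μm/a bracket r_corr ⇒ C5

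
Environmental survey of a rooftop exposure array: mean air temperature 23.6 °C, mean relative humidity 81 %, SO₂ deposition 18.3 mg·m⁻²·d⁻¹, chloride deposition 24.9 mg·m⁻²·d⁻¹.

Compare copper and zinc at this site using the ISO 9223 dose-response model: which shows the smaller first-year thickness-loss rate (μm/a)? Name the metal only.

copper: T>10 °C ⇒ hinge -0.080·(23.6−10) = -1.0880
  sulphur-dioxide contribution → 0.4524 μm/a
  chloride contribution → 1.433 μm/a
  total first-year rate 1.886 μm/a
zinc: T>10 °C ⇒ hinge -0.071·(23.6−10) = -0.9656
  sulphur-dioxide contribution → 0.7326 μm/a
  chloride contribution → 1.554 μm/a
  total first-year rate 2.287 μm/a
Ordering by μm/a: zinc (2.29) > copper (1.89)

copper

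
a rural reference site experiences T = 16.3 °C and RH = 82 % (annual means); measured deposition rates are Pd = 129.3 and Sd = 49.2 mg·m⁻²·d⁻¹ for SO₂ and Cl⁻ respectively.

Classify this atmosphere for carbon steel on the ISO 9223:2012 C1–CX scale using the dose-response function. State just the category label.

carbon steel: temperature factor f = -0.054·(6.3) = -0.3402
  SO₂ term: 1.77·129.3^0.52·exp(0.02·82-0.3402) = 81.38
  Sd branch = 0.102·Sd^0.62·e^(0.033·RH+0.04·T) = 32.81 μm/a
  sum: 81.38 + 32.81 → r_corr = 114.2 μm/a
Category bounds: 80…200 μm/a bracket r_corr ⇒ C5

C5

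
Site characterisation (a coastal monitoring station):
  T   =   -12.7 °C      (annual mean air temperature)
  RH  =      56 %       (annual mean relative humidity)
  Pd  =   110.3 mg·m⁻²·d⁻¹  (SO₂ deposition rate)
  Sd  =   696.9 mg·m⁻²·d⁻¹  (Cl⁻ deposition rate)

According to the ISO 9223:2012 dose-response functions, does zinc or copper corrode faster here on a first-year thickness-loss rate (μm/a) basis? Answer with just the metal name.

zinc

zinc: temperature factor f = +0.038·(-22.7) = -0.8626
  SO₂ term: 0.0129·110.3^0.44·exp(0.046·56-0.8626) = 0.5668
  Sd branch = 0.0175·Sd^0.57·e^(0.008·RH+0.085·T) = 0.3885 μm/a
  sum: 0.5668 + 0.3885 → r_corr = 0.9553 μm/a
copper: temperature factor f = +0.126·(-22.7) = -2.8602
  Pd branch = 0.0053·Pd^0.26·e^(0.059·RH+f) = 0.02806 μm/a
  Cl⁻ term: 0.01025·696.9^0.27·exp(0.036·56+0.049·-12.7) = 0.2419
  sum: 0.02806 + 0.2419 → r_corr = 0.27 μm/a
Ordering by μm/a: zinc (0.955) > copper (0.27)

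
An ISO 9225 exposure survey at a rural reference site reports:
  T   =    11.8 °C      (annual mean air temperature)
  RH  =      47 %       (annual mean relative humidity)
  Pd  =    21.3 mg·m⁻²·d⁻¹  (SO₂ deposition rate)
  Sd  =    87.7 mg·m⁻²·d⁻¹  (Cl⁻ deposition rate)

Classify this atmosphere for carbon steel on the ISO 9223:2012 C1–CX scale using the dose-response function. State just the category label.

carbon steel: f(T) = -0.054·(T−10) [T>10 °C] = -0.0972
  SO₂ term: 1.77·21.3^0.52·exp(0.02·47-0.0972) = 20.17
  Sd branch = 0.102·Sd^0.62·e^(0.033·RH+0.04·T) = 12.35 μm/a
  r_corr = 20.17 + 12.35 = 32.53 μm/a
Category bounds: 25…50 μm/a bracket r_corr ⇒ C3

C3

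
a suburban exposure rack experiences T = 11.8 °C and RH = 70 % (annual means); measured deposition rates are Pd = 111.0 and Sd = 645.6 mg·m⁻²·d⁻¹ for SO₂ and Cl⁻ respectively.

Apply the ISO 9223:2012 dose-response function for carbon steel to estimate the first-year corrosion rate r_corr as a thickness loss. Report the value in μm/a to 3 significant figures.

r_corr = 166 μm/a

carbon steel: temperature factor f = -0.054·(1.8) = -0.0972
  SO₂ term: 1.77·111.0^0.52·exp(0.02·70-0.0972) = 75.39
  Cl⁻ term: 0.102·645.6^0.62·exp(0.033·70+0.04·11.8) = 90.99
  r_corr = 75.39 + 90.99 = 166.4 μm/a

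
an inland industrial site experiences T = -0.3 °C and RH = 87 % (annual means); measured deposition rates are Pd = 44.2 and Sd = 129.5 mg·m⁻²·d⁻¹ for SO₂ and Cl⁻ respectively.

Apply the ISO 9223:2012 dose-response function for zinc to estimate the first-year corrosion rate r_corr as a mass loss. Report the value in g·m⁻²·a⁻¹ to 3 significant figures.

zinc: f(T) = +0.038·(T−10) [T≤10 °C] = -0.3914
  SO₂ term: 0.0129·44.2^0.44·exp(0.046·87-0.3914) = 2.527
  Cl⁻ term: 0.0175·129.5^0.57·exp(0.008·87+0.085·-0.3) = 0.5473
  sum: 2.527 + 0.5473 → r_corr = 3.074 μm/a
Convert to mass loss: 3.074 μm/a × 7.14 g/cm³ = 21.95 g·m⁻²·a⁻¹

r_corr = 22.0 g·m⁻²·a⁻¹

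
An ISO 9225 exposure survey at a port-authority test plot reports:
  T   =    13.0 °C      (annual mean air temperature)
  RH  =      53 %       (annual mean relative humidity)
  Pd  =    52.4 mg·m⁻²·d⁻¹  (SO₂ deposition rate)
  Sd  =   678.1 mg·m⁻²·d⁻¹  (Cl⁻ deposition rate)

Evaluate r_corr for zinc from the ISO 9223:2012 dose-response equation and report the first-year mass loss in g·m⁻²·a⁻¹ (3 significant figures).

r_corr = 28.6 g·m⁻²·a⁻¹

zinc: T>10 °C ⇒ hinge -0.071·(13.0−10) = -0.2130
  sulphur-dioxide contribution → 0.6814 μm/a
  chloride contribution → 3.318 μm/a
  total first-year rate 4 μm/a
Convert to mass loss: 4 μm/a × 7.14 g/cm³ = 28.56 g·m⁻²·a⁻¹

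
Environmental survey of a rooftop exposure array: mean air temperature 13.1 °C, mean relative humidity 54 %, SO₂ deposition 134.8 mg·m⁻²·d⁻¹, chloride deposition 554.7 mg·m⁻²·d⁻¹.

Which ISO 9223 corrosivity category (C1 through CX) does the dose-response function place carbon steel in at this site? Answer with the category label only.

carbon steel: temperature factor f = -0.054·(3.1) = -0.1674
  Pd branch = 1.77·Pd^0.52·e^(0.02·RH+f) = 56.46 μm/a
  Sd branch = 0.102·Sd^0.62·e^(0.033·RH+0.04·T) = 51.45 μm/a
  r_corr = 56.46 + 51.45 = 107.9 μm/a
ISO 9223 Table 2 (carbon steel): 80 < 108 ≤ 200 μm/a ⇒ C5

C5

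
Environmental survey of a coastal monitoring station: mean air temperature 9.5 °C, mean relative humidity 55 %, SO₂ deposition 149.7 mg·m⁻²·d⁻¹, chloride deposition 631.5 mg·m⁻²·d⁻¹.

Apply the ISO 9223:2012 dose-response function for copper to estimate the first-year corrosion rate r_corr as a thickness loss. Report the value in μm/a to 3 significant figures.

copper: T≤10 °C ⇒ hinge +0.126·(9.5−10) = -0.0630
  sulphur-dioxide contribution → 0.4696 μm/a
  chloride contribution → 0.6744 μm/a
  ⇒ r_corr(copper) = 1.144 μm/a

r_corr = 1.14 μm/a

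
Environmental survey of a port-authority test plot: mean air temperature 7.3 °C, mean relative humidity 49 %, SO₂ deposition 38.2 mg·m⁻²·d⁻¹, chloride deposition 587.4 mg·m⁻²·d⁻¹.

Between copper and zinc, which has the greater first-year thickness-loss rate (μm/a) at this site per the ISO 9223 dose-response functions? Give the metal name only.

zinc

copper: T≤10 °C ⇒ hinge +0.126·(7.3−10) = -0.3402
  Pd branch = 0.0053·Pd^0.26·e^(0.059·RH+f) = 0.1752 μm/a
  Cl⁻ term: 0.01025·587.4^0.27·exp(0.036·49+0.049·7.3) = 0.4784
  sum: 0.1752 + 0.4784 → r_corr = 0.6535 μm/a
zinc: T≤10 °C ⇒ hinge +0.038·(7.3−10) = -0.1026
  SO₂ term: 0.0129·38.2^0.44·exp(0.046·49-0.1026) = 0.5509
  Cl⁻ term: 0.0175·587.4^0.57·exp(0.008·49+0.085·7.3) = 1.824
  sum: 0.5509 + 1.824 → r_corr = 2.375 μm/a
Ordering by μm/a: zinc (2.37) > copper (0.654)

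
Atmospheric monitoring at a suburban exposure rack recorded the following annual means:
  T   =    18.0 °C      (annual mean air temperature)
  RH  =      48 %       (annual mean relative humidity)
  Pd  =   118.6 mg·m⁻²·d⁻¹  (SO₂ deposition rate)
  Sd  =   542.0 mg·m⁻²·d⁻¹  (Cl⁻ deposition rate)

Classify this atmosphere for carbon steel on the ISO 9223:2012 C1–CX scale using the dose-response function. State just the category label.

carbon steel: f(T) = -0.054·(T−10) [T>10 °C] = -0.4320
  Pd branch = 1.77·Pd^0.52·e^(0.02·RH+f) = 35.96 μm/a
  Cl⁻ term: 0.102·542.0^0.62·exp(0.033·48+0.04·18.0) = 50.62
  sum: 35.96 + 50.62 → r_corr = 86.58 μm/a
ISO 9223 Table 2 (carbon steel): 80 < 86.6 ≤ 200 μm/a ⇒ C5

C5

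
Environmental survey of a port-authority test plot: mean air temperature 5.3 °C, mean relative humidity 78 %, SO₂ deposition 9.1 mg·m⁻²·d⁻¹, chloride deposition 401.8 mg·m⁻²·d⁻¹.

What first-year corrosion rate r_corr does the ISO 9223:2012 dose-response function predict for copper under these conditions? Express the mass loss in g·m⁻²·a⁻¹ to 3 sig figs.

r_corr = 14.6 g·m⁻²·a⁻¹

copper: T≤10 °C ⇒ hinge +0.126·(5.3−10) = -0.5922
  Pd branch = 0.0053·Pd^0.26·e^(0.059·RH+f) = 0.5189 μm/a
  Sd branch = 0.01025·Sd^0.27·e^(0.036·RH+0.049·T) = 1.112 μm/a
  r_corr = 0.5189 + 1.112 = 1.631 μm/a
Convert to mass loss: 1.631 μm/a × 8.96 g/cm³ = 14.61 g·m⁻²·a⁻¹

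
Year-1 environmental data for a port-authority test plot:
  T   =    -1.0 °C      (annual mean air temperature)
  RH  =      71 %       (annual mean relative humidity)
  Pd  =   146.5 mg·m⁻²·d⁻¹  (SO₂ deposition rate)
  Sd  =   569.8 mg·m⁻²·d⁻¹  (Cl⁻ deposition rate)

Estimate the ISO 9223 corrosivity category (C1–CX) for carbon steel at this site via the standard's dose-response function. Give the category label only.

carbon steel: T≤10 °C ⇒ hinge +0.150·(-1.0−10) = -1.6500
  sulphur-dioxide contribution → 18.81 μm/a
  chloride contribution → 52.16 μm/a
  ⇒ r_corr(carbon steel) = 70.97 μm/a
Category bounds: 50…80 μm/a bracket r_corr ⇒ C4

C4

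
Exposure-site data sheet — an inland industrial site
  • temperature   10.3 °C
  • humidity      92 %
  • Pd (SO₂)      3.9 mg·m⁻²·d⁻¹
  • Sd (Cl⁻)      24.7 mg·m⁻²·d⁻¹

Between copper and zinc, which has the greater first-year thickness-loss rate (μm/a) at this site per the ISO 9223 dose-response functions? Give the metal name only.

copper: T>10 °C ⇒ hinge -0.080·(10.3−10) = -0.0240
  sulphur-dioxide contribution → 1.678 μm/a
  chloride contribution → 1.107 μm/a
  total first-year rate 2.786 μm/a
zinc: temperature factor f = -0.071·(0.3) = -0.0213
  sulphur-dioxide contribution → 1.582 μm/a
  chloride contribution → 0.5454 μm/a
  total first-year rate 2.128 μm/a
Ordering by μm/a: copper (2.79) > zinc (2.13)

copper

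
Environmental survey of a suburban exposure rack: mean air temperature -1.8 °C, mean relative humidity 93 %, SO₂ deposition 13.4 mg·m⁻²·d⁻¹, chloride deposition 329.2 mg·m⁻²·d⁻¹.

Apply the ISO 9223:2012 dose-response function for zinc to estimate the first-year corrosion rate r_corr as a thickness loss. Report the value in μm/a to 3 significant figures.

zinc: f(T) = +0.038·(T−10) [T≤10 °C] = -0.4484
  Pd branch = 0.0129·Pd^0.44·e^(0.046·RH+f) = 1.861 μm/a
  Sd branch = 0.0175·Sd^0.57·e^(0.008·RH+0.085·T) = 0.8603 μm/a
  r_corr = 1.861 + 0.8603 = 2.721 μm/a

r_corr = 2.72 μm/a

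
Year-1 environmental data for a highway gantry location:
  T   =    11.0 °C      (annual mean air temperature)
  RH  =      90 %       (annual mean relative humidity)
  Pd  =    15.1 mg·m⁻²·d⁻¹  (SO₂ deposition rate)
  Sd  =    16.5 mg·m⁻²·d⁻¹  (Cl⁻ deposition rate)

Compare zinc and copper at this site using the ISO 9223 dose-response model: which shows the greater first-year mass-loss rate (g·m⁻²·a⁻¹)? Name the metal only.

copper

zinc: f(T) = -0.071·(T−10) [T>10 °C] = -0.0710
  sulphur-dioxide contribution → 2.492 μm/a
  chloride contribution → 0.4526 μm/a
  total first-year rate 2.944 μm/a
  mass loss = 2.944 μm/a × 7.14 g/cm³ = 21.02 g·m⁻²·a⁻¹
copper: T>10 °C ⇒ hinge -0.080·(11.0−10) = -0.0800
  sulphur-dioxide contribution → 2.005 μm/a
  chloride contribution → 0.9564 μm/a
  total first-year rate 2.962 μm/a
  mass loss = 2.962 μm/a × 8.96 g/cm³ = 26.54 g·m⁻²·a⁻¹
Ordering by g·m⁻²·a⁻¹: copper (26.5) > zinc (21)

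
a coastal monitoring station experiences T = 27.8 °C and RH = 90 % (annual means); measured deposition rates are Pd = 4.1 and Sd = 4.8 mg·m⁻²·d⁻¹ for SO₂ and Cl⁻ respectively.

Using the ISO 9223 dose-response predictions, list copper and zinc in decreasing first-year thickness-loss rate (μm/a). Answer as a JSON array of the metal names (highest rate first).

["copper", "zinc"]

copper: temperature factor f = -0.080·(17.8) = -1.4240
  sulphur-dioxide contribution → 0.3726 μm/a
  chloride contribution → 1.561 μm/a
  ⇒ r_corr(copper) = 1.933 μm/a
zinc: f(T) = -0.071·(T−10) [T>10 °C] = -1.2638
  sulphur-dioxide contribution → 0.4259 μm/a
  chloride contribution → 0.9338 μm/a
  total first-year rate 1.36 μm/a
Ordering by μm/a: copper (1.93) > zinc (1.36)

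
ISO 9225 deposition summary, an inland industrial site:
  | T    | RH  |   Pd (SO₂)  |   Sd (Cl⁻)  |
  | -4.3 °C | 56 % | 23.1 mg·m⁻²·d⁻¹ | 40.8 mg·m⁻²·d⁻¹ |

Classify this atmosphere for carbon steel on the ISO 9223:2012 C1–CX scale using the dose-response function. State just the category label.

C2

carbon steel: f(T) = +0.150·(T−10) [T≤10 °C] = -2.1450
  Pd branch = 1.77·Pd^0.52·e^(0.02·RH+f) = 3.25 μm/a
  Cl⁻ term: 0.102·40.8^0.62·exp(0.033·56+0.04·-4.3) = 5.434
  sum: 3.25 + 5.434 → r_corr = 8.684 μm/a
ISO 9223 Table 2 (carbon steel): 1.3 < 8.68 ≤ 25 μm/a ⇒ C2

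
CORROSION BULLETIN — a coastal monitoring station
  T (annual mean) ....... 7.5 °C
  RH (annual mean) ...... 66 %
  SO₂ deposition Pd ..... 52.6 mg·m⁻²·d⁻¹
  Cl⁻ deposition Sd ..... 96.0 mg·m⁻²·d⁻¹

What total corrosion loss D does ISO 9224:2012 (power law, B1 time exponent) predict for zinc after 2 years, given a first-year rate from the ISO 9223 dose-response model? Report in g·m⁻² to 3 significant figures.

zinc: f(T) = +0.038·(T−10) [T≤10 °C] = -0.0950
  Pd branch = 0.0129·Pd^0.44·e^(0.046·RH+f) = 1.397 μm/a
  Cl⁻ term: 0.0175·96.0^0.57·exp(0.008·66+0.085·7.5) = 0.757
  sum: 1.397 + 0.757 → r_corr = 2.154 μm/a
ISO 9224: D(t) = r_corr · t^b with b = 0.813 (zinc, B1)
  D(2) = 2.154 × 2^0.813 = 2.154 × 1.757 = 3.784 μm
  Mass loss = 3.784 μm × 7.14 g/cm³ = 27.02 g·m⁻²

D(2) = 27.0 g·m⁻²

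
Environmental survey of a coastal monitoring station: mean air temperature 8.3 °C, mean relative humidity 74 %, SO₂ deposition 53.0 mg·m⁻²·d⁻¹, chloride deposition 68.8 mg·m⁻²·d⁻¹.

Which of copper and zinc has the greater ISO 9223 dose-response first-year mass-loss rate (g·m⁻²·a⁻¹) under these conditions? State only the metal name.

copper: T≤10 °C ⇒ hinge +0.126·(8.3−10) = -0.2142
  SO₂ term: 0.0053·53.0^0.26·exp(0.059·74-0.2142) = 0.9456
  Cl⁻ term: 0.01025·68.8^0.27·exp(0.036·74+0.049·8.3) = 0.6926
  sum: 0.9456 + 0.6926 → r_corr = 1.638 μm/a
  mass loss = 1.638 μm/a × 8.96 g/cm³ = 14.68 g·m⁻²·a⁻¹
zinc: temperature factor f = +0.038·(-1.7) = -0.0646
  Pd branch = 0.0129·Pd^0.44·e^(0.046·RH+f) = 2.087 μm/a
  Sd branch = 0.0175·Sd^0.57·e^(0.008·RH+0.085·T) = 0.7144 μm/a
  sum: 2.087 + 0.7144 → r_corr = 2.802 μm/a
  mass loss = 2.802 μm/a × 7.14 g/cm³ = 20 g·m⁻²·a⁻¹
Ordering by g·m⁻²·a⁻¹: zinc (20) > copper (14.7)

zinc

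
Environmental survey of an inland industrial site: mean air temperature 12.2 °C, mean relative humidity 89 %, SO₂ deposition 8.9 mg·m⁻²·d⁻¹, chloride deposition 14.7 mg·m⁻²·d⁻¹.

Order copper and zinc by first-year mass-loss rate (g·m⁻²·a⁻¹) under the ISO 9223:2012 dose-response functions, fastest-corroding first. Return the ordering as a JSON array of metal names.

["copper", "zinc"]

copper: temperature factor f = -0.080·(2.2) = -0.1760
  SO₂ term: 0.0053·8.9^0.26·exp(0.059·89-0.1760) = 1.497
  Cl⁻ term: 0.01025·14.7^0.27·exp(0.036·89+0.049·12.2) = 0.9484
  r_corr = 1.497 + 0.9484 = 2.445 μm/a
  mass loss = 2.445 μm/a × 8.96 g/cm³ = 21.91 g·m⁻²·a⁻¹
zinc: temperature factor f = -0.071·(2.2) = -0.1562
  Pd branch = 0.0129·Pd^0.44·e^(0.046·RH+f) = 1.732 μm/a
  Sd branch = 0.0175·Sd^0.57·e^(0.008·RH+0.085·T) = 0.4656 μm/a
  sum: 1.732 + 0.4656 → r_corr = 2.197 μm/a
  mass loss = 2.197 μm/a × 7.14 g/cm³ = 15.69 g·m⁻²·a⁻¹
Ordering by g·m⁻²·a⁻¹: copper (21.9) > zinc (15.7)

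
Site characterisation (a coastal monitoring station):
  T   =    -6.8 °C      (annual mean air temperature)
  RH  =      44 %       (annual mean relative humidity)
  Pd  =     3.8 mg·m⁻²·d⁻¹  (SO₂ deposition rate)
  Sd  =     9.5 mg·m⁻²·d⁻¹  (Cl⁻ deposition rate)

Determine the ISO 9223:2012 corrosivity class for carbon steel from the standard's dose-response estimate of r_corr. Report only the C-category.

C2

carbon steel: f(T) = +0.150·(T−10) [T≤10 °C] = -2.5200
  Pd branch = 1.77·Pd^0.52·e^(0.02·RH+f) = 0.6874 μm/a
  Cl⁻ term: 0.102·9.5^0.62·exp(0.033·44+0.04·-6.8) = 1.34
  r_corr = 0.6874 + 1.34 = 2.028 μm/a
Category bounds: 1.3…25 μm/a bracket r_corr ⇒ C2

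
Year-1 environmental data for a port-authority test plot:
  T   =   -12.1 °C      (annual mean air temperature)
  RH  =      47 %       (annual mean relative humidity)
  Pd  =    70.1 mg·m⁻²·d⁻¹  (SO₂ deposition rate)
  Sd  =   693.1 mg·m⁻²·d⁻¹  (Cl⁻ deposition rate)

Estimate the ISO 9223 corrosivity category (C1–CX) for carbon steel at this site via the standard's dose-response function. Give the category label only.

C2

carbon steel: T≤10 °C ⇒ hinge +0.150·(-12.1−10) = -3.3150
  sulphur-dioxide contribution → 1.501 μm/a
  chloride contribution → 17.11 μm/a
  total first-year rate 18.61 μm/a
18.6 μm/a falls in (1.3, 25] for carbon steel → category C2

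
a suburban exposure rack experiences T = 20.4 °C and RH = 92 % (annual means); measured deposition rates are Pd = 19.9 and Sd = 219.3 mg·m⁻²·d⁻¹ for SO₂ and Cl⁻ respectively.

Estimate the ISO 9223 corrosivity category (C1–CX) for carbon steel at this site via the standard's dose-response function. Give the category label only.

carbon steel: T>10 °C ⇒ hinge -0.054·(20.4−10) = -0.5616
  sulphur-dioxide contribution → 30.1 μm/a
  chloride contribution → 135.8 μm/a
  total first-year rate 165.9 μm/a
166 μm/a falls in (80, 200] for carbon steel → category C5

C5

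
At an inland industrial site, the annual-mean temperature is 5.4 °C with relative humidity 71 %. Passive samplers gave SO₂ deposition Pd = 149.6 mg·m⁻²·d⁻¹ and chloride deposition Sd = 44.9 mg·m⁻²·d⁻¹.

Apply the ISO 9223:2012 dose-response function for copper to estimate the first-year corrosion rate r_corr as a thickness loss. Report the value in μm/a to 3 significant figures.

r_corr = 1.20 μm/a

copper: T≤10 °C ⇒ hinge +0.126·(5.4−10) = -0.5796
  SO₂ term: 0.0053·149.6^0.26·exp(0.059·71-0.5796) = 0.7199
  Sd branch = 0.01025·Sd^0.27·e^(0.036·RH+0.049·T) = 0.4806 μm/a
  r_corr = 0.7199 + 0.4806 = 1.201 μm/a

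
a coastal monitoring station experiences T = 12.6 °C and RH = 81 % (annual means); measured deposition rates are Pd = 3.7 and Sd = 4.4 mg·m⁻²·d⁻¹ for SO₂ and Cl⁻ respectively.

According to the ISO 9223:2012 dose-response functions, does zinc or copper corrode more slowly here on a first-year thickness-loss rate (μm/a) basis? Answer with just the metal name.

zinc

zinc: temperature factor f = -0.071·(2.6) = -0.1846
  sulphur-dioxide contribution → 0.7918 μm/a
  chloride contribution → 0.2272 μm/a
  ⇒ r_corr(zinc) = 1.019 μm/a
copper: f(T) = -0.080·(T−10) [T>10 °C] = -0.2080
  sulphur-dioxide contribution → 0.7197 μm/a
  chloride contribution → 0.5236 μm/a
  ⇒ r_corr(copper) = 1.243 μm/a
Ordering by μm/a: copper (1.24) > zinc (1.02)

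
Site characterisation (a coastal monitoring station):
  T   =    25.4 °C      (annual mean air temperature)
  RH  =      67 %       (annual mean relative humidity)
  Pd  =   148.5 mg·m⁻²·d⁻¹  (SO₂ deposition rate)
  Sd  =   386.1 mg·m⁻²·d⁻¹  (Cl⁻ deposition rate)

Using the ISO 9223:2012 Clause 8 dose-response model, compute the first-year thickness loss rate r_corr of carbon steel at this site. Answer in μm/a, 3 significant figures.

r_corr = 143 μm/a

carbon steel: f(T) = -0.054·(T−10) [T>10 °C] = -0.8316
  SO₂ term: 1.77·148.5^0.52·exp(0.02·67-0.8316) = 39.63
  Sd branch = 0.102·Sd^0.62·e^(0.033·RH+0.04·T) = 103.2 μm/a
  r_corr = 39.63 + 103.2 = 142.9 μm/a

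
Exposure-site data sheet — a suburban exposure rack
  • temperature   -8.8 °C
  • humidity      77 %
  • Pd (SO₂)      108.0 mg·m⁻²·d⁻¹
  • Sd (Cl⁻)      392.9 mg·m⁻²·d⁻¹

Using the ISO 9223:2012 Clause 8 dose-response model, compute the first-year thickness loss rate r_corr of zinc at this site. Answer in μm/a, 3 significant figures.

r_corr = 2.17 μm/a

zinc: f(T) = +0.038·(T−10) [T≤10 °C] = -0.7144
  sulphur-dioxide contribution → 1.711 μm/a
  chloride contribution → 0.4618 μm/a
  ⇒ r_corr(zinc) = 2.173 μm/a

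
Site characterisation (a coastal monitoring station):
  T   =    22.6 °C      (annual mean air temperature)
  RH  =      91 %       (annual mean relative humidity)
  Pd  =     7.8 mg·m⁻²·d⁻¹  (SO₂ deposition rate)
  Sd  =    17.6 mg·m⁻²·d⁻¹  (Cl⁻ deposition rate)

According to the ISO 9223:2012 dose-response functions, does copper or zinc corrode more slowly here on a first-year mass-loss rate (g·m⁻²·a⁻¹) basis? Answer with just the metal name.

copper: f(T) = -0.080·(T−10) [T>10 °C] = -1.0080
  Pd branch = 0.0053·Pd^0.26·e^(0.059·RH+f) = 0.7082 μm/a
  Sd branch = 0.01025·Sd^0.27·e^(0.036·RH+0.049·T) = 1.781 μm/a
  sum: 0.7082 + 1.781 → r_corr = 2.489 μm/a
  mass loss = 2.489 μm/a × 8.96 g/cm³ = 22.3 g·m⁻²·a⁻¹
zinc: T>10 °C ⇒ hinge -0.071·(22.6−10) = -0.8946
  Pd branch = 0.0129·Pd^0.44·e^(0.046·RH+f) = 0.8561 μm/a
  Sd branch = 0.0175·Sd^0.57·e^(0.008·RH+0.085·T) = 1.269 μm/a
  sum: 0.8561 + 1.269 → r_corr = 2.125 μm/a
  mass loss = 2.125 μm/a × 7.14 g/cm³ = 15.17 g·m⁻²·a⁻¹
Ordering by g·m⁻²·a⁻¹: copper (22.3) > zinc (15.2)

zinc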